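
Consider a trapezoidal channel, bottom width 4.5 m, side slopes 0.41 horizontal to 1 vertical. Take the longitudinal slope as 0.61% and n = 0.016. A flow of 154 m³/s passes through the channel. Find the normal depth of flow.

Manning's equation rearranged: A R^(2/3) = nQ / (1·√S) = 0.016 × 154 / (√0.0061) = 31.55.
At y = 4.23 m: A R^(2/3) = 40.92 — too large.
At y = 2.93 m: A R^(2/3) = 22.3 — too small.
At y = 3.62 m: A R^(2/3) = 31.55 — ≈ 31.55.

y_n = 3.62 m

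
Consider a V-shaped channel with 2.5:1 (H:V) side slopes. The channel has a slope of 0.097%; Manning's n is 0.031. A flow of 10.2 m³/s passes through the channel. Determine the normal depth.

Manning's equation rearranged: A R^(2/3) = nQ / (1·√S) = 0.031 × 10.2 / (√0.00097) = 10.15.
Trying y = 2.52 m: A R^(2/3) = 17.63 — too large.
Trying y = 1.84 m: A R^(2/3) = 7.62 — too small.
Trying y = 2.05 m: A R^(2/3) = 10.17 — close enough.

y_n = 2.05 m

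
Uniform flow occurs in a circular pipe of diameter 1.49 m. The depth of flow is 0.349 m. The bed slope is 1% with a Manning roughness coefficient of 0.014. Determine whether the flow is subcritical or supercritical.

supercritical

For a circular section of diameter D = 1.49 m at depth y = 0.349 m, the central angle is θ = 2 arccos(1 − 2y/D) = 2.021 rad. Then A = (D²/8)(θ − sin θ) = 0.3109 m² and P = Dθ/2 = 1.505 m.
Hydraulic radius R = A/P = 0.3109/1.505 = 0.2065 m.
V = (1/n) R^(2/3) √S = (1/0.014) × 0.2065^(2/3) × √0.01 = 2.496 m/s. Hydraulic depth D_h = A/T = 0.3109/1.262 = 0.2463 m.
Froude number Fr = V/√(g·D_h) = 2.496/√(9.81×0.2463) = 1.61, which is greater than 1, so the flow is supercritical.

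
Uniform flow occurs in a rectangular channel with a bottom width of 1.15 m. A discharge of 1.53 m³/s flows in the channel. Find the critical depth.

For a rectangular channel, critical depth y_c = (q²/g)^(1/3) where q = Q/b = 1.53/1.15 = 1.33 m²/s.
So y_c = (1.33²/9.81)^(1/3) = 0.565 m.

y_c = 0.565 m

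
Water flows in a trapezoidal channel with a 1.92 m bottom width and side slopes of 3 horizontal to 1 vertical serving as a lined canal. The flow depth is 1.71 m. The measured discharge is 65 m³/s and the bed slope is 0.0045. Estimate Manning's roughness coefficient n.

n = 0.012

With bottom width b = 1.92 m and side slope z = 3: A = (b + zy)y = (1.92 + 3×1.71)×1.71 = 12.06 m²; P = b + 2y√(1+z²) = 1.92 + 2×1.71×3.162 = 12.73 m.
Hydraulic radius R = A/P = 12.06/12.73 = 0.9466 m.
Rearranging Manning's equation: n = (1/Q) A R^(2/3) S^(1/2) = (1/65) × 12.06 × 0.9466^(2/3) × √0.0045 = 0.012.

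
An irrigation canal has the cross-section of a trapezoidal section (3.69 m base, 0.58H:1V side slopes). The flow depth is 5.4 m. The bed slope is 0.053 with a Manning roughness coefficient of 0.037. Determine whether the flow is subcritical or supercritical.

supercritical

With bottom width b = 3.69 m and side slope z = 0.58: A = (b + zy)y = (3.69 + 0.58×5.4)×5.4 = 36.84 m²; P = b + 2y√(1+z²) = 3.69 + 2×5.4×1.156 = 16.18 m.
Hydraulic radius R = A/P = 36.84/16.18 = 2.278 m.
V = (1/n) R^(2/3) √S = (1/0.037) × 2.278^(2/3) × √0.053 = 10.77 m/s. Hydraulic depth D_h = A/T = 36.84/9.954 = 3.701 m.
Froude number Fr = V/√(g·D_h) = 10.77/√(9.81×3.701) = 1.79, which is greater than 1, so the flow is supercritical.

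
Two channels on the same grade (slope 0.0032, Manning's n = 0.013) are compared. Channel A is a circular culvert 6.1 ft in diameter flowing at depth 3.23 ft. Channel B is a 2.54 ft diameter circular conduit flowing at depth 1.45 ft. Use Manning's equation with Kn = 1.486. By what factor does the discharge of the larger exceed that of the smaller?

9.16

Channel A: For a circular section of diameter D = 6.1 ft at depth y = 3.23 ft, the central angle is θ = 2 arccos(1 − 2y/D) = 3.26 rad. Then A = (D²/8)(θ − sin θ) = 15.71 ft² and P = Dθ/2 = 9.942 ft. Hydraulic radius R = A/P = 15.71/9.942 = 1.58 ft. Q_A = (1.486/0.013)·15.71·1.58^(2/3)·√0.0032 = 137.8 ft³/s.
Channel B: For a circular section of diameter D = 2.54 ft at depth y = 1.45 ft, the central angle is θ = 2 arccos(1 − 2y/D) = 3.426 rad. Then A = (D²/8)(θ − sin θ) = 2.989 ft² and P = Dθ/2 = 4.351 ft. Hydraulic radius R = A/P = 2.989/4.351 = 0.687 ft. Q_B = (1.486/0.013)·2.989·0.687^(2/3)·√0.0032 = 15.05 ft³/s.
The larger discharge is 137.8 ft³/s and the smaller is 15.05 ft³/s; the ratio is 9.16.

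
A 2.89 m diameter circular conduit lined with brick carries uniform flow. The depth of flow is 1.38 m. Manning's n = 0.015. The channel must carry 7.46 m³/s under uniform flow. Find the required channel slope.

For a circular section of diameter D = 2.89 m at depth y = 1.38 m, the central angle is θ = 2 arccos(1 − 2y/D) = 3.052 rad. Then A = (D²/8)(θ − sin θ) = 3.092 m² and P = Dθ/2 = 4.41 m.
Hydraulic radius R = A/P = 3.092/4.41 = 0.7012 m.
From Manning's equation, S = [nQ / (1 A R^(2/3))]² = [0.015 × 7.46 / (1 × 3.092 × 0.7012^(2/3))]² = 0.0021.

S = 0.0021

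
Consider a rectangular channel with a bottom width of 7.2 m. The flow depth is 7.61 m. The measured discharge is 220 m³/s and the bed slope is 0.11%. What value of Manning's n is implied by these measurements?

Flow area A = b·y = 7.2 × 7.61 = 54.79 m². Wetted perimeter P = b + 2y = 7.2 + 2×7.61 = 22.42 m.
Hydraulic radius R = A/P = 54.79/22.42 = 2.444 m.
Rearranging Manning's equation: n = (1/Q) A R^(2/3) S^(1/2) = (1/220) × 54.79 × 2.444^(2/3) × √0.0011 = 0.015.

n = 0.015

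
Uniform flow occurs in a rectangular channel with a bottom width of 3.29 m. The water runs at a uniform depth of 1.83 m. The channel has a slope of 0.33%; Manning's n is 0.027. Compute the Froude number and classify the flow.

Flow area A = b·y = 3.29 × 1.83 = 6.021 m². Wetted perimeter P = b + 2y = 3.29 + 2×1.83 = 6.95 m.
Hydraulic radius R = A/P = 6.021/6.95 = 0.8663 m.
V = (1/n) R^(2/3) √S = (1/0.027) × 0.8663^(2/3) × √0.0033 = 1.933 m/s. Hydraulic depth D_h = A/T = 6.021/3.29 = 1.83 m.
Froude number Fr = V/√(g·D_h) = 1.933/√(9.81×1.83) = 0.456, which is less than 1, so the flow is subcritical.

subcritical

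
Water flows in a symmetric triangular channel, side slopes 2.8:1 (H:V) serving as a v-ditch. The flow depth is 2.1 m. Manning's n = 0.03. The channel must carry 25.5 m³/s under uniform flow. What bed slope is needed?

For a triangular section with side slope z = 2.8: A = zy² = 2.8×2.1² = 12.35 m²; P = 2y√(1+z²) = 2×2.1×2.973 = 12.49 m.
Hydraulic radius R = A/P = 12.35/12.49 = 0.9888 m.
From Manning's equation, S = [nQ / (1 A R^(2/3))]² = [0.03 × 25.5 / (1 × 12.35 × 0.9888^(2/3))]² = 0.0039.

S = 0.0039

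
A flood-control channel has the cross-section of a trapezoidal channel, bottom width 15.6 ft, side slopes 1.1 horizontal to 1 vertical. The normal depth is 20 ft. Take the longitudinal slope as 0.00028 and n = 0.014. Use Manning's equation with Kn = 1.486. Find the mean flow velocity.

With bottom width b = 15.6 ft and side slope z = 1.1: A = (b + zy)y = (15.6 + 1.1×20)×20 = 752 ft²; P = b + 2y√(1+z²) = 15.6 + 2×20×1.487 = 75.06 ft.
Hydraulic radius R = A/P = 752/75.06 = 10.02 ft.
From Manning's equation, V = (1.486/n) R^(2/3) S^(1/2) = (1.486/0.014) × 10.02^(2/3) × 0.00028^(1/2) = 8.25 ft/s.

V = 8.25 ft/s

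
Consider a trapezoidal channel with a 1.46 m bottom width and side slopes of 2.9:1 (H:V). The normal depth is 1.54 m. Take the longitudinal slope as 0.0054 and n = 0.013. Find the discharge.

Q = 45.8 m³/s

With bottom width b = 1.46 m and side slope z = 2.9: A = (b + zy)y = (1.46 + 2.9×1.54)×1.54 = 9.126 m²; P = b + 2y√(1+z²) = 1.46 + 2×1.54×3.068 = 10.91 m.
Hydraulic radius R = A/P = 9.126/10.91 = 0.8366 m.
Manning's equation: Q = (1/n) A R^(2/3) S^(1/2) = (1/0.013) × 9.126 × 0.8366^(2/3) × 0.0054^(1/2) = 45.8 m³/s.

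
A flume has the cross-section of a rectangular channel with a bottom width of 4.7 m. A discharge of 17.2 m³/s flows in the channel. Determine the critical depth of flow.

y_c = 1.11 m

For a rectangular channel, critical depth y_c = (q²/g)^(1/3) where q = Q/b = 17.2/4.7 = 3.66 m²/s.
So y_c = (3.66²/9.81)^(1/3) = 1.11 m.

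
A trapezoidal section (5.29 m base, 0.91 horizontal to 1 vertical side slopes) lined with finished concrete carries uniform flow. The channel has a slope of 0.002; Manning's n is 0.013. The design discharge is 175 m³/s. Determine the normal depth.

Manning's equation rearranged: A R^(2/3) = nQ / (1·√S) = 0.013 × 175 / (√0.002) = 50.87.
At y = 4.23 m: A R^(2/3) = 67.57 — over.
At y = 2.98 m: A R^(2/3) = 35.11 — short.
At y = 3.64 m: A R^(2/3) = 50.85 — matches.

y_n = 3.64 m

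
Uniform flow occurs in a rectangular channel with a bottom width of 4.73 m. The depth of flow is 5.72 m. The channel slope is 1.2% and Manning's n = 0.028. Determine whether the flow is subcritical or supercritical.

subcritical

Flow area A = b·y = 4.73 × 5.72 = 27.06 m². Wetted perimeter P = b + 2y = 4.73 + 2×5.72 = 16.17 m.
Hydraulic radius R = A/P = 27.06/16.17 = 1.673 m.
V = (1/n) R^(2/3) √S = (1/0.028) × 1.673^(2/3) × √0.012 = 5.514 m/s. Hydraulic depth D_h = A/T = 27.06/4.73 = 5.72 m.
Froude number Fr = V/√(g·D_h) = 5.514/√(9.81×5.72) = 0.736, which is less than 1, so the flow is subcritical.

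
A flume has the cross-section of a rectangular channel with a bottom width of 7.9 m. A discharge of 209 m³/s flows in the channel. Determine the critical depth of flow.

y_c = 4.15 m

For a rectangular channel, critical depth y_c = (q²/g)^(1/3) where q = Q/b = 209/7.9 = 26.46 m²/s.
So y_c = (26.46²/9.81)^(1/3) = 4.15 m.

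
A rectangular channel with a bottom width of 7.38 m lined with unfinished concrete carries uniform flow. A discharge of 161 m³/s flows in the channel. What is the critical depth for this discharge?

y_c = 3.65 m

For a rectangular channel, critical depth y_c = (q²/g)^(1/3) where q = Q/b = 161/7.38 = 21.82 m²/s.
So y_c = (21.82²/9.81)^(1/3) = 3.65 m.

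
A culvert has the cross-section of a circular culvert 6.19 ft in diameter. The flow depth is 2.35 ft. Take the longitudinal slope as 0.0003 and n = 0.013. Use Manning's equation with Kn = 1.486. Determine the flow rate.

Q = 24.4 ft³/s

For a circular section of diameter D = 6.19 ft at depth y = 2.35 ft, the central angle is θ = 2 arccos(1 − 2y/D) = 2.655 rad. Then A = (D²/8)(θ − sin θ) = 10.48 ft² and P = Dθ/2 = 8.218 ft.
Hydraulic radius R = A/P = 10.48/8.218 = 1.275 ft.
Manning's equation: Q = (1.486/n) A R^(2/3) S^(1/2) = (1.486/0.013) × 10.48 × 1.275^(2/3) × 0.0003^(1/2) = 24.4 ft³/s.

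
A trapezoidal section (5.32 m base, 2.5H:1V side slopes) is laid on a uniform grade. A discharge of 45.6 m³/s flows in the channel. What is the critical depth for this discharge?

y_c = 1.53 m

At critical depth, Q² T / (g A³) = 1, i.e. A³/T = Q²/g = 45.6²/9.81 = 212.
Try y = 1.33 m: A³/T = 127 — too small.
Try y = 1.77 m: A³/T = 362.2 — too large.
Try y = 1.53 m: A³/T = 211.2 — close enough.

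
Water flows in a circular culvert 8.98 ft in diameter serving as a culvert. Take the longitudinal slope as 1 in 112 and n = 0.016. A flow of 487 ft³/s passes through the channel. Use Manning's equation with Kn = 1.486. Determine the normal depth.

Manning's equation rearranged: A R^(2/3) = nQ / (1.486·√S) = 0.016 × 487 / (1.486 × √0.008929) = 55.49.
At y = 5.04 ft: A R^(2/3) = 65.71 — over.
At y = 3.42 ft: A R^(2/3) = 33.43 — short.
At y = 4.55 ft: A R^(2/3) = 55.53 — matches.

y_n = 4.55 ft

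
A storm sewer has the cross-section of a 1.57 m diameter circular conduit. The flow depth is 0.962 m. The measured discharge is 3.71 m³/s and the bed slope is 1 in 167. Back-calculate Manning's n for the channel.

n = 0.015

For a circular section of diameter D = 1.57 m at depth y = 0.962 m, the central angle is θ = 2 arccos(1 − 2y/D) = 3.596 rad. Then A = (D²/8)(θ − sin θ) = 1.243 m² and P = Dθ/2 = 2.823 m.
Hydraulic radius R = A/P = 1.243/2.823 = 0.4404 m.
Rearranging Manning's equation: n = (1/Q) A R^(2/3) S^(1/2) = (1/3.71) × 1.243 × 0.4404^(2/3) × √0.005988 = 0.015.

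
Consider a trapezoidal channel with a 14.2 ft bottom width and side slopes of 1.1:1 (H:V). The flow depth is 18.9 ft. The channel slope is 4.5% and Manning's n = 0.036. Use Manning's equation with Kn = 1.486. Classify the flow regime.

supercritical

With bottom width b = 14.2 ft and side slope z = 1.1: A = (b + zy)y = (14.2 + 1.1×18.9)×18.9 = 661.3 ft²; P = b + 2y√(1+z²) = 14.2 + 2×18.9×1.487 = 70.39 ft.
Hydraulic radius R = A/P = 661.3/70.39 = 9.394 ft.
V = (1.486/n) R^(2/3) √S = (1.486/0.036) × 9.394^(2/3) × √0.045 = 38.99 ft/s. Hydraulic depth D_h = A/T = 661.3/55.78 = 11.86 ft.
Froude number Fr = V/√(g·D_h) = 38.99/√(32.2×11.86) = 2, which is greater than 1, so the flow is supercritical.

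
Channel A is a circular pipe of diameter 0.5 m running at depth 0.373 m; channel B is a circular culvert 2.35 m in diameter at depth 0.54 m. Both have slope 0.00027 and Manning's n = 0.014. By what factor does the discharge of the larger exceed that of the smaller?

7.92

Channel A: For a circular section of diameter D = 0.5 m at depth y = 0.373 m, the central angle is θ = 2 arccos(1 − 2y/D) = 4.17 rad. Then A = (D²/8)(θ − sin θ) = 0.1571 m² and P = Dθ/2 = 1.043 m. Hydraulic radius R = A/P = 0.1571/1.043 = 0.1507 m. Q_A = (1/0.014)·0.1571·0.1507^(2/3)·√0.00027 = 0.05221 m³/s.
Channel B: For a circular section of diameter D = 2.35 m at depth y = 0.54 m, the central angle is θ = 2 arccos(1 − 2y/D) = 2 rad. Then A = (D²/8)(θ − sin θ) = 0.7526 m² and P = Dθ/2 = 2.35 m. Hydraulic radius R = A/P = 0.7526/2.35 = 0.3203 m. Q_B = (1/0.014)·0.7526·0.3203^(2/3)·√0.00027 = 0.4136 m³/s.
The larger discharge is 0.4136 m³/s and the smaller is 0.05221 m³/s; the ratio is 7.92.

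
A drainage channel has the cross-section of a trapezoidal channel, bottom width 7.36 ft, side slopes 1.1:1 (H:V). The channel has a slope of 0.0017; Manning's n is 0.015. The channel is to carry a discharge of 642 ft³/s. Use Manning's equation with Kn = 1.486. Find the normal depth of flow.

y_n = 5.5 ft

Manning's equation rearranged: A R^(2/3) = nQ / (1.486·√S) = 0.015 × 642 / (1.486 × √0.0017) = 157.2.
Try y = 6.84 ft: A R^(2/3) = 242.5 — high.
Try y = 4.72 ft: A R^(2/3) = 116.8 — low.
Try y = 5.5 ft: A R^(2/3) = 157.2 — close enough.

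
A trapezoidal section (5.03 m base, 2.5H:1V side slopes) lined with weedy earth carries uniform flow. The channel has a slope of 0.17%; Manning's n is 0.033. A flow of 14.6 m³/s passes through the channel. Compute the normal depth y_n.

Manning's equation rearranged: A R^(2/3) = nQ / (1·√S) = 0.033 × 14.6 / (√0.0017) = 11.69.
Try y = 1.06 m: A R^(2/3) = 6.768 — too small.
Try y = 1.71 m: A R^(2/3) = 17.13 — too large.
Try y = 1.41 m: A R^(2/3) = 11.7 — close enough.

y_n = 1.41 m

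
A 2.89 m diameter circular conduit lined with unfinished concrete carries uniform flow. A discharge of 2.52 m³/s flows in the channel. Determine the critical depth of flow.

At critical depth, Q² T / (g A³) = 1, i.e. A³/T = Q²/g = 2.52²/9.81 = 0.6473.
Try y = 0.585 m: A³/T = 0.3694 — low.
Try y = 0.857 m: A³/T = 1.637 — high.
Try y = 0.675 m: A³/T = 0.6464 — ≈ 0.6473.

y_c = 0.675 m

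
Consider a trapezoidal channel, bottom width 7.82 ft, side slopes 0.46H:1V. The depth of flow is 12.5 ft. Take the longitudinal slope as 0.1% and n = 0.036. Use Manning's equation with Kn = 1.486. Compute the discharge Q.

With bottom width b = 7.82 ft and side slope z = 0.46: A = (b + zy)y = (7.82 + 0.46×12.5)×12.5 = 169.6 ft²; P = b + 2y√(1+z²) = 7.82 + 2×12.5×1.101 = 35.34 ft.
Hydraulic radius R = A/P = 169.6/35.34 = 4.8 ft.
Manning's equation: Q = (1.486/n) A R^(2/3) S^(1/2) = (1.486/0.036) × 169.6 × 4.8^(2/3) × 0.001^(1/2) = 630 ft³/s.

Q = 630 ft³/s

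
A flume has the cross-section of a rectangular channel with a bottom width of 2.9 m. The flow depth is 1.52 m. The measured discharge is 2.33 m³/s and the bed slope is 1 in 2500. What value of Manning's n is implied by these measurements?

Flow area A = b·y = 2.9 × 1.52 = 4.408 m². Wetted perimeter P = b + 2y = 2.9 + 2×1.52 = 5.94 m.
Hydraulic radius R = A/P = 4.408/5.94 = 0.7421 m.
Rearranging Manning's equation: n = (1/Q) A R^(2/3) S^(1/2) = (1/2.33) × 4.408 × 0.7421^(2/3) × √0.0004 = 0.031.

n = 0.031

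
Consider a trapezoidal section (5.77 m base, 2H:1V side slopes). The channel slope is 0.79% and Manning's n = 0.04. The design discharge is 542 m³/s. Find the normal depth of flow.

y_n = 6.1 m

Manning's equation rearranged: A R^(2/3) = nQ / (1·√S) = 0.04 × 542 / (√0.0079) = 243.9.
Trying y = 7.71 m: A R^(2/3) = 415.7 — too large.
Trying y = 5.2 m: A R^(2/3) = 170.9 — too small.
Trying y = 6.1 m: A R^(2/3) = 243.8 — ≈ 243.9.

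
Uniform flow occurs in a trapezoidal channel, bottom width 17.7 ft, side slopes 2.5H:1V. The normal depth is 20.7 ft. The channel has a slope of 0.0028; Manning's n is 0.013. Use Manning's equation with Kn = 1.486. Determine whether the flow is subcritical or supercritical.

With bottom width b = 17.7 ft and side slope z = 2.5: A = (b + zy)y = (17.7 + 2.5×20.7)×20.7 = 1438 ft²; P = b + 2y√(1+z²) = 17.7 + 2×20.7×2.693 = 129.2 ft.
Hydraulic radius R = A/P = 1438/129.2 = 11.13 ft.
V = (1.486/n) R^(2/3) √S = (1.486/0.013) × 11.13^(2/3) × √0.0028 = 30.15 ft/s. Hydraulic depth D_h = A/T = 1438/121.2 = 11.86 ft.
Froude number Fr = V/√(g·D_h) = 30.15/√(32.2×11.86) = 1.54, which is greater than 1, so the flow is supercritical.

supercritical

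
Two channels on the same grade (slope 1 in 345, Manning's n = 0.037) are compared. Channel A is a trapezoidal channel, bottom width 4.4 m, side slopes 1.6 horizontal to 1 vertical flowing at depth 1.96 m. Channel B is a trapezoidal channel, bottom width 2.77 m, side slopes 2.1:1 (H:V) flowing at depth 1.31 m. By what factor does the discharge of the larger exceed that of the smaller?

2.72

Channel A: With bottom width b = 4.4 m and side slope z = 1.6: A = (b + zy)y = (4.4 + 1.6×1.96)×1.96 = 14.77 m²; P = b + 2y√(1+z²) = 4.4 + 2×1.96×1.887 = 11.8 m. Hydraulic radius R = A/P = 14.77/11.8 = 1.252 m. Q_A = (1/0.037)·14.77·1.252^(2/3)·√0.002899 = 24.97 m³/s.
Channel B: With bottom width b = 2.77 m and side slope z = 2.1: A = (b + zy)y = (2.77 + 2.1×1.31)×1.31 = 7.233 m²; P = b + 2y√(1+z²) = 2.77 + 2×1.31×2.326 = 8.864 m. Hydraulic radius R = A/P = 7.233/8.864 = 0.8159 m. Q_B = (1/0.037)·7.233·0.8159^(2/3)·√0.002899 = 9.189 m³/s.
The larger discharge is 24.97 m³/s and the smaller is 9.189 m³/s; the ratio is 2.72.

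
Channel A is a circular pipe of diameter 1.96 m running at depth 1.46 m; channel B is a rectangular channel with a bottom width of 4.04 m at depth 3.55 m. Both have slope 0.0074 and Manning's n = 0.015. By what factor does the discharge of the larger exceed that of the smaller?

10

Channel A: For a circular section of diameter D = 1.96 m at depth y = 1.46 m, the central angle is θ = 2 arccos(1 − 2y/D) = 4.165 rad. Then A = (D²/8)(θ − sin θ) = 2.41 m² and P = Dθ/2 = 4.082 m. Hydraulic radius R = A/P = 2.41/4.082 = 0.5905 m. Q_A = (1/0.015)·2.41·0.5905^(2/3)·√0.0074 = 9.729 m³/s.
Channel B: Flow area A = b·y = 4.04 × 3.55 = 14.34 m². Wetted perimeter P = b + 2y = 4.04 + 2×3.55 = 11.14 m. Hydraulic radius R = A/P = 14.34/11.14 = 1.287 m. Q_B = (1/0.015)·14.34·1.287^(2/3)·√0.0074 = 97.34 m³/s.
The larger discharge is 97.34 m³/s and the smaller is 9.729 m³/s; the ratio is 10.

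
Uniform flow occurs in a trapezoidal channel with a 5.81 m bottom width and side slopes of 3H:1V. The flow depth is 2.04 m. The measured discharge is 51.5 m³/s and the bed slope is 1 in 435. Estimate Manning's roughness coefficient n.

With bottom width b = 5.81 m and side slope z = 3: A = (b + zy)y = (5.81 + 3×2.04)×2.04 = 24.34 m²; P = b + 2y√(1+z²) = 5.81 + 2×2.04×3.162 = 18.71 m.
Hydraulic radius R = A/P = 24.34/18.71 = 1.301 m.
Rearranging Manning's equation: n = (1/Q) A R^(2/3) S^(1/2) = (1/51.5) × 24.34 × 1.301^(2/3) × √0.002299 = 0.027.

n = 0.027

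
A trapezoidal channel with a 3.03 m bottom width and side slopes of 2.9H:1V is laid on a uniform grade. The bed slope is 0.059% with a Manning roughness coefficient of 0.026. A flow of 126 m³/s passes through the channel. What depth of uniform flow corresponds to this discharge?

Manning's equation rearranged: A R^(2/3) = nQ / (1·√S) = 0.026 × 126 / (√0.00059) = 134.9.
At y = 3.29 m: A R^(2/3) = 60.78 — too small.
At y = 5.83 m: A R^(2/3) = 241.6 — too large.
At y = 4.59 m: A R^(2/3) = 134.6 — ≈ 134.9.

y_n = 4.59 m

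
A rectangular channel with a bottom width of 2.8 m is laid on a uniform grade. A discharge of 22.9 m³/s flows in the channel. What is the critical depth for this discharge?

y_c = 1.9 m

For a rectangular channel, critical depth y_c = (q²/g)^(1/3) where q = Q/b = 22.9/2.8 = 8.179 m²/s.
So y_c = (8.179²/9.81)^(1/3) = 1.9 m.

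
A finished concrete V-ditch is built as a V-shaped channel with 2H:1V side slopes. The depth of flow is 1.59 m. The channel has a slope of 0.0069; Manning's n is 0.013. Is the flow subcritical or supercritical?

For a triangular section with side slope z = 2: A = zy² = 2×1.59² = 5.056 m²; P = 2y√(1+z²) = 2×1.59×2.236 = 7.111 m.
Hydraulic radius R = A/P = 5.056/7.111 = 0.7111 m.
V = (1/n) R^(2/3) √S = (1/0.013) × 0.7111^(2/3) × √0.0069 = 5.09 m/s. Hydraulic depth D_h = A/T = 5.056/6.36 = 0.795 m.
Froude number Fr = V/√(g·D_h) = 5.09/√(9.81×0.795) = 1.82, which is greater than 1, so the flow is supercritical.

supercritical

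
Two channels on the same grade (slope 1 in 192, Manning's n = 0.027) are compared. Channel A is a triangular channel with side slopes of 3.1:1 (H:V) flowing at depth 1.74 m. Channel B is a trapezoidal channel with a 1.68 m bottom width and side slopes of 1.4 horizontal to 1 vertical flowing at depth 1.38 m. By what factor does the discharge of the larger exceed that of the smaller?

1.97

Channel A: For a triangular section with side slope z = 3.1: A = zy² = 3.1×1.74² = 9.386 m²; P = 2y√(1+z²) = 2×1.74×3.257 = 11.34 m. Hydraulic radius R = A/P = 9.386/11.34 = 0.828 m. Q_A = (1/0.027)·9.386·0.828^(2/3)·√0.005208 = 22.12 m³/s.
Channel B: With bottom width b = 1.68 m and side slope z = 1.4: A = (b + zy)y = (1.68 + 1.4×1.38)×1.38 = 4.985 m²; P = b + 2y√(1+z²) = 1.68 + 2×1.38×1.72 = 6.428 m. Hydraulic radius R = A/P = 4.985/6.428 = 0.7754 m. Q_B = (1/0.027)·4.985·0.7754^(2/3)·√0.005208 = 11.24 m³/s.
The larger discharge is 22.12 m³/s and the smaller is 11.24 m³/s; the ratio is 1.97.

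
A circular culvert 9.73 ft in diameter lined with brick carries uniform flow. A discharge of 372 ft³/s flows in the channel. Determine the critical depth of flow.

y_c = 4.61 ft

At critical depth, Q² T / (g A³) = 1, i.e. A³/T = Q²/g = 372²/32.2 = 4298.
At y = 5.05 ft: A³/T = 6090 — over.
At y = 3.49 ft: A³/T = 1477 — short.
At y = 4.61 ft: A³/T = 4299 — close enough.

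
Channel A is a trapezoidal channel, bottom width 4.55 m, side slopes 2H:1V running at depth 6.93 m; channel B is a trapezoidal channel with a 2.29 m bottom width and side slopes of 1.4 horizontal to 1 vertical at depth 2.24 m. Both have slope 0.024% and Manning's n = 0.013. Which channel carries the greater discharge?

channel A

Channel A: With bottom width b = 4.55 m and side slope z = 2: A = (b + zy)y = (4.55 + 2×6.93)×6.93 = 127.6 m²; P = b + 2y√(1+z²) = 4.55 + 2×6.93×2.236 = 35.54 m. Hydraulic radius R = A/P = 127.6/35.54 = 3.59 m. Q_A = (1/0.013)·127.6·3.59^(2/3)·√0.00024 = 356.4 m³/s.
Channel B: With bottom width b = 2.29 m and side slope z = 1.4: A = (b + zy)y = (2.29 + 1.4×2.24)×2.24 = 12.15 m²; P = b + 2y√(1+z²) = 2.29 + 2×2.24×1.72 = 9.998 m. Hydraulic radius R = A/P = 12.15/9.998 = 1.216 m. Q_B = (1/0.013)·12.15·1.216^(2/3)·√0.00024 = 16.5 m³/s.
Q_A = 356.4 m³/s vs Q_B = 16.5 m³/s, so channel A carries more.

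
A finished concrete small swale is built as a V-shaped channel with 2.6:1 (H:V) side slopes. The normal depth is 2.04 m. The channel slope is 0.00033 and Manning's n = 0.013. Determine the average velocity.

For a triangular section with side slope z = 2.6: A = zy² = 2.6×2.04² = 10.82 m²; P = 2y√(1+z²) = 2×2.04×2.786 = 11.37 m.
Hydraulic radius R = A/P = 10.82/11.37 = 0.952 m.
From Manning's equation, V = (1/n) R^(2/3) S^(1/2) = (1/0.013) × 0.952^(2/3) × 0.00033^(1/2) = 1.35 m/s.

V = 1.35 m/s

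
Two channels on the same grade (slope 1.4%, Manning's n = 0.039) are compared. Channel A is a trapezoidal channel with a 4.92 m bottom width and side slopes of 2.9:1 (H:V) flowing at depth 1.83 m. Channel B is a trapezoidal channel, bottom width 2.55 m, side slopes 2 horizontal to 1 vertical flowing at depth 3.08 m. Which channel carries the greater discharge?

channel B

Channel A: With bottom width b = 4.92 m and side slope z = 2.9: A = (b + zy)y = (4.92 + 2.9×1.83)×1.83 = 18.72 m²; P = b + 2y√(1+z²) = 4.92 + 2×1.83×3.068 = 16.15 m. Hydraulic radius R = A/P = 18.72/16.15 = 1.159 m. Q_A = (1/0.039)·18.72·1.159^(2/3)·√0.014 = 62.65 m³/s.
Channel B: With bottom width b = 2.55 m and side slope z = 2: A = (b + zy)y = (2.55 + 2×3.08)×3.08 = 26.83 m²; P = b + 2y√(1+z²) = 2.55 + 2×3.08×2.236 = 16.32 m. Hydraulic radius R = A/P = 26.83/16.32 = 1.643 m. Q_B = (1/0.039)·26.83·1.643^(2/3)·√0.014 = 113.3 m³/s.
Q_A = 62.65 m³/s vs Q_B = 113.3 m³/s, so channel B carries more.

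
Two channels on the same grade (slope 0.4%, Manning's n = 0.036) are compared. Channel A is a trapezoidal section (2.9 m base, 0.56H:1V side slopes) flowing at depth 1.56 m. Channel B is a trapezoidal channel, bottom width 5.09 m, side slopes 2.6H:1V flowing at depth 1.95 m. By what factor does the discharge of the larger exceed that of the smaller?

Channel A: With bottom width b = 2.9 m and side slope z = 0.56: A = (b + zy)y = (2.9 + 0.56×1.56)×1.56 = 5.887 m²; P = b + 2y√(1+z²) = 2.9 + 2×1.56×1.146 = 6.476 m. Hydraulic radius R = A/P = 5.887/6.476 = 0.909 m. Q_A = (1/0.036)·5.887·0.909^(2/3)·√0.004 = 9.705 m³/s.
Channel B: With bottom width b = 5.09 m and side slope z = 2.6: A = (b + zy)y = (5.09 + 2.6×1.95)×1.95 = 19.81 m²; P = b + 2y√(1+z²) = 5.09 + 2×1.95×2.786 = 15.95 m. Hydraulic radius R = A/P = 19.81/15.95 = 1.242 m. Q_B = (1/0.036)·19.81·1.242^(2/3)·√0.004 = 40.21 m³/s.
The larger discharge is 40.21 m³/s and the smaller is 9.705 m³/s; the ratio is 4.14.

4.14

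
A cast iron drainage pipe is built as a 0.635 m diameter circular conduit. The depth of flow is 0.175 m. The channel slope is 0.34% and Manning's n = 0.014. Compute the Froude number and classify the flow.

subcritical

For a circular section of diameter D = 0.635 m at depth y = 0.175 m, the central angle is θ = 2 arccos(1 − 2y/D) = 2.211 rad. Then A = (D²/8)(θ − sin θ) = 0.071 m² and P = Dθ/2 = 0.7019 m.
Hydraulic radius R = A/P = 0.071/0.7019 = 0.1011 m.
V = (1/n) R^(2/3) √S = (1/0.014) × 0.1011^(2/3) × √0.0034 = 0.9042 m/s. Hydraulic depth D_h = A/T = 0.071/0.5675 = 0.1251 m.
Froude number Fr = V/√(g·D_h) = 0.9042/√(9.81×0.1251) = 0.816, which is less than 1, so the flow is subcritical.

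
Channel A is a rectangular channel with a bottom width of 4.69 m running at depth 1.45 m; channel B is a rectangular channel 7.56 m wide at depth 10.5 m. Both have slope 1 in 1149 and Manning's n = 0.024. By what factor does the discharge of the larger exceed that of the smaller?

Channel A: Flow area A = b·y = 4.69 × 1.45 = 6.801 m². Wetted perimeter P = b + 2y = 4.69 + 2×1.45 = 7.59 m. Hydraulic radius R = A/P = 6.801/7.59 = 0.896 m. Q_A = (1/0.024)·6.801·0.896^(2/3)·√0.0008703 = 7.769 m³/s.
Channel B: Flow area A = b·y = 7.56 × 10.5 = 79.38 m². Wetted perimeter P = b + 2y = 7.56 + 2×10.5 = 28.56 m. Hydraulic radius R = A/P = 79.38/28.56 = 2.779 m. Q_B = (1/0.024)·79.38·2.779^(2/3)·√0.0008703 = 192.9 m³/s.
The larger discharge is 192.9 m³/s and the smaller is 7.769 m³/s; the ratio is 24.8.

24.8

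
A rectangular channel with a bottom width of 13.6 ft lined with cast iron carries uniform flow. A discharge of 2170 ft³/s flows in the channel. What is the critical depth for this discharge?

y_c = 9.25 ft

For a rectangular channel, critical depth y_c = (q²/g)^(1/3) where q = Q/b = 2170/13.6 = 159.6 ft²/s.
So y_c = (159.6²/32.2)^(1/3) = 9.25 ft.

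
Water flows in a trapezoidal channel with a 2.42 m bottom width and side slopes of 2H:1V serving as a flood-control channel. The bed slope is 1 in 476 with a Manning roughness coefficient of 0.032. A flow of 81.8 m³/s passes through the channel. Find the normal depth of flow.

Manning's equation rearranged: A R^(2/3) = nQ / (1·√S) = 0.032 × 81.8 / (√0.002101) = 57.11.
Trying y = 4.06 m: A R^(2/3) = 69.72 — too large.
Trying y = 2.82 m: A R^(2/3) = 29.94 — too small.
Trying y = 3.73 m: A R^(2/3) = 57.11 — matches.

y_n = 3.73 m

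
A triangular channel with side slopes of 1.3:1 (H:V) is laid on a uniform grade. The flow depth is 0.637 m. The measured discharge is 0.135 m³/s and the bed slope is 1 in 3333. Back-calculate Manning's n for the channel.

For a triangular section with side slope z = 1.3: A = zy² = 1.3×0.637² = 0.5275 m²; P = 2y√(1+z²) = 2×0.637×1.64 = 2.09 m.
Hydraulic radius R = A/P = 0.5275/2.09 = 0.2525 m.
Rearranging Manning's equation: n = (1/Q) A R^(2/3) S^(1/2) = (1/0.135) × 0.5275 × 0.2525^(2/3) × √0.0003 = 0.027.

n = 0.027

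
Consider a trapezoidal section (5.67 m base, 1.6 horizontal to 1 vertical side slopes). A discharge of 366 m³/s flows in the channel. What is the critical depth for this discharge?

At critical depth, Q² T / (g A³) = 1, i.e. A³/T = Q²/g = 366²/9.81 = 13660.
Try y = 4.16 m: A³/T = 7102 — short.
Try y = 5.67 m: A³/T = 24520 — over.
Try y = 4.91 m: A³/T = 13700 — ≈ 13660.

y_c = 4.91 m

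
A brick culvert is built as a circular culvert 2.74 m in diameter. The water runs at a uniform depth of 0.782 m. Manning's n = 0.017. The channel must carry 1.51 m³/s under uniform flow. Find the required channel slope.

S = 0.000994

For a circular section of diameter D = 2.74 m at depth y = 0.782 m, the central angle is θ = 2 arccos(1 − 2y/D) = 2.254 rad. Then A = (D²/8)(θ − sin θ) = 1.388 m² and P = Dθ/2 = 3.089 m.
Hydraulic radius R = A/P = 1.388/3.089 = 0.4494 m.
From Manning's equation, S = [nQ / (1 A R^(2/3))]² = [0.017 × 1.51 / (1 × 1.388 × 0.4494^(2/3))]² = 0.000994.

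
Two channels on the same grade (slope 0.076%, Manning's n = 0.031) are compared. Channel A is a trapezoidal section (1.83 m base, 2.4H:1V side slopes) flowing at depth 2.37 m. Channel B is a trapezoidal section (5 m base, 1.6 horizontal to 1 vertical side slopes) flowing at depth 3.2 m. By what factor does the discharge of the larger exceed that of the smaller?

Channel A: With bottom width b = 1.83 m and side slope z = 2.4: A = (b + zy)y = (1.83 + 2.4×2.37)×2.37 = 17.82 m²; P = b + 2y√(1+z²) = 1.83 + 2×2.37×2.6 = 14.15 m. Hydraulic radius R = A/P = 17.82/14.15 = 1.259 m. Q_A = (1/0.031)·17.82·1.259^(2/3)·√0.00076 = 18.47 m³/s.
Channel B: With bottom width b = 5 m and side slope z = 1.6: A = (b + zy)y = (5 + 1.6×3.2)×3.2 = 32.38 m²; P = b + 2y√(1+z²) = 5 + 2×3.2×1.887 = 17.08 m. Hydraulic radius R = A/P = 32.38/17.08 = 1.897 m. Q_B = (1/0.031)·32.38·1.897^(2/3)·√0.00076 = 44.12 m³/s.
The larger discharge is 44.12 m³/s and the smaller is 18.47 m³/s; the ratio is 2.39.

2.39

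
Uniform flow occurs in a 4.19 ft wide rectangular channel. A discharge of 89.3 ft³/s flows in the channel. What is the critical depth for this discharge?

y_c = 2.42 ft

For a rectangular channel, critical depth y_c = (q²/g)^(1/3) where q = Q/b = 89.3/4.19 = 21.31 ft²/s.
So y_c = (21.31²/32.2)^(1/3) = 2.42 ft.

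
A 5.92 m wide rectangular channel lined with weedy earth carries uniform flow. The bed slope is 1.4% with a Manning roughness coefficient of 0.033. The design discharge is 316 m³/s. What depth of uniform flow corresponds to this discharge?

y_n = 8.77 m

Manning's equation rearranged: A R^(2/3) = nQ / (1·√S) = 0.033 × 316 / (√0.014) = 88.13.
Trying y = 10.7 m: A R^(2/3) = 111 — high.
Trying y = 6.96 m: A R^(2/3) = 67.07 — low.
Trying y = 8.77 m: A R^(2/3) = 88.17 — ≈ 88.13.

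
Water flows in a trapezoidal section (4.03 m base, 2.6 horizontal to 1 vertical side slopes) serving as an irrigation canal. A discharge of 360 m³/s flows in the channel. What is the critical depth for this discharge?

y_c = 4.52 m

At critical depth, Q² T / (g A³) = 1, i.e. A³/T = Q²/g = 360²/9.81 = 13210.
Trying y = 3.89 m: A³/T = 6866 — low.
Trying y = 5.75 m: A³/T = 38310 — high.
Trying y = 4.52 m: A³/T = 13180 — matches.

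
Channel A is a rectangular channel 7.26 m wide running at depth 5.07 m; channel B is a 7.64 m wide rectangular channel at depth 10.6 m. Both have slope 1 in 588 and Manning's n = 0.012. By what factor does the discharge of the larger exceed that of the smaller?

Channel A: Flow area A = b·y = 7.26 × 5.07 = 36.81 m². Wetted perimeter P = b + 2y = 7.26 + 2×5.07 = 17.4 m. Hydraulic radius R = A/P = 36.81/17.4 = 2.115 m. Q_A = (1/0.012)·36.81·2.115^(2/3)·√0.001701 = 208.5 m³/s.
Channel B: Flow area A = b·y = 7.64 × 10.6 = 80.98 m². Wetted perimeter P = b + 2y = 7.64 + 2×10.6 = 28.84 m. Hydraulic radius R = A/P = 80.98/28.84 = 2.808 m. Q_B = (1/0.012)·80.98·2.808^(2/3)·√0.001701 = 553.9 m³/s.
The larger discharge is 553.9 m³/s and the smaller is 208.5 m³/s; the ratio is 2.66.

2.66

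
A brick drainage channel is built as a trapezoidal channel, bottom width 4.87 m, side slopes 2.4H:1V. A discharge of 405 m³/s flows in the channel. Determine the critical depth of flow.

At critical depth, Q² T / (g A³) = 1, i.e. A³/T = Q²/g = 405²/9.81 = 16720.
At y = 3.86 m: A³/T = 6940 — low.
At y = 5.16 m: A³/T = 23810 — high.
At y = 4.75 m: A³/T = 16680 — matches.

y_c = 4.75 m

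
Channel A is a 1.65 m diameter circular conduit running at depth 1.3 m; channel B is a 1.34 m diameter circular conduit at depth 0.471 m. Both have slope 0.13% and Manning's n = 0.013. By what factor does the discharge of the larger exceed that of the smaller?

6.33

Channel A: For a circular section of diameter D = 1.65 m at depth y = 1.3 m, the central angle is θ = 2 arccos(1 − 2y/D) = 4.369 rad. Then A = (D²/8)(θ − sin θ) = 1.807 m² and P = Dθ/2 = 3.604 m. Hydraulic radius R = A/P = 1.807/3.604 = 0.5014 m. Q_A = (1/0.013)·1.807·0.5014^(2/3)·√0.0013 = 3.163 m³/s.
Channel B: For a circular section of diameter D = 1.34 m at depth y = 0.471 m, the central angle is θ = 2 arccos(1 − 2y/D) = 2.538 rad. Then A = (D²/8)(θ − sin θ) = 0.4424 m² and P = Dθ/2 = 1.701 m. Hydraulic radius R = A/P = 0.4424/1.701 = 0.2601 m. Q_B = (1/0.013)·0.4424·0.2601^(2/3)·√0.0013 = 0.5001 m³/s.
The larger discharge is 3.163 m³/s and the smaller is 0.5001 m³/s; the ratio is 6.33.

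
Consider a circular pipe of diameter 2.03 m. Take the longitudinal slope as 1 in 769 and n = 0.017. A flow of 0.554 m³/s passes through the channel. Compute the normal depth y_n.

y_n = 0.488 m

Manning's equation rearranged: A R^(2/3) = nQ / (1·√S) = 0.017 × 0.554 / (√0.0013) = 0.2612.
At y = 0.617 m: A R^(2/3) = 0.4136 — over.
At y = 0.488 m: A R^(2/3) = 0.261 — matches.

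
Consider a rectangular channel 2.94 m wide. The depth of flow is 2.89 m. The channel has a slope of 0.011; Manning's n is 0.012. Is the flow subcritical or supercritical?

Flow area A = b·y = 2.94 × 2.89 = 8.497 m². Wetted perimeter P = b + 2y = 2.94 + 2×2.89 = 8.72 m.
Hydraulic radius R = A/P = 8.497/8.72 = 0.9744 m.
V = (1/n) R^(2/3) √S = (1/0.012) × 0.9744^(2/3) × √0.011 = 8.59 m/s. Hydraulic depth D_h = A/T = 8.497/2.94 = 2.89 m.
Froude number Fr = V/√(g·D_h) = 8.59/√(9.81×2.89) = 1.61, which is greater than 1, so the flow is supercritical.

supercritical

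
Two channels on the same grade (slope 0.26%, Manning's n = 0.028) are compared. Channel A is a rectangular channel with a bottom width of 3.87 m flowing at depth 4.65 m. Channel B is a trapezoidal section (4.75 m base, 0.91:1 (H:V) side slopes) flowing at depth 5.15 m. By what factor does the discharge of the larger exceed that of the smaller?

Channel A: Flow area A = b·y = 3.87 × 4.65 = 18 m². Wetted perimeter P = b + 2y = 3.87 + 2×4.65 = 13.17 m. Hydraulic radius R = A/P = 18/13.17 = 1.366 m. Q_A = (1/0.028)·18·1.366^(2/3)·√0.0026 = 40.35 m³/s.
Channel B: With bottom width b = 4.75 m and side slope z = 0.91: A = (b + zy)y = (4.75 + 0.91×5.15)×5.15 = 48.6 m²; P = b + 2y√(1+z²) = 4.75 + 2×5.15×1.352 = 18.68 m. Hydraulic radius R = A/P = 48.6/18.68 = 2.602 m. Q_B = (1/0.028)·48.6·2.602^(2/3)·√0.0026 = 167.4 m³/s.
The larger discharge is 167.4 m³/s and the smaller is 40.35 m³/s; the ratio is 4.15.

4.15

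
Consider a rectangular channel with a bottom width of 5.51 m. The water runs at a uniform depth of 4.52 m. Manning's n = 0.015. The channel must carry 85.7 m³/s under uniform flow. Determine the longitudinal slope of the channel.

S = 0.0013

Flow area A = b·y = 5.51 × 4.52 = 24.91 m². Wetted perimeter P = b + 2y = 5.51 + 2×4.52 = 14.55 m.
Hydraulic radius R = A/P = 24.91/14.55 = 1.712 m.
From Manning's equation, S = [nQ / (1 A R^(2/3))]² = [0.015 × 85.7 / (1 × 24.91 × 1.712^(2/3))]² = 0.0013.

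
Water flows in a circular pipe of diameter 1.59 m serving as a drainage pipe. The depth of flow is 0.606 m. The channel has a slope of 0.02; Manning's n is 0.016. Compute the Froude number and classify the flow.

supercritical

For a circular section of diameter D = 1.59 m at depth y = 0.606 m, the central angle is θ = 2 arccos(1 − 2y/D) = 2.662 rad. Then A = (D²/8)(θ − sin θ) = 0.6951 m² and P = Dθ/2 = 2.116 m.
Hydraulic radius R = A/P = 0.6951/2.116 = 0.3285 m.
V = (1/n) R^(2/3) √S = (1/0.016) × 0.3285^(2/3) × √0.02 = 4.208 m/s. Hydraulic depth D_h = A/T = 0.6951/1.544 = 0.4501 m.
Froude number Fr = V/√(g·D_h) = 4.208/√(9.81×0.4501) = 2, which is greater than 1, so the flow is supercritical.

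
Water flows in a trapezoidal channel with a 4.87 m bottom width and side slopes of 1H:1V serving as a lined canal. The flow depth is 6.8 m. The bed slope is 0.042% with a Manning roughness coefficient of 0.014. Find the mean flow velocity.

With bottom width b = 4.87 m and side slope z = 1: A = (b + zy)y = (4.87 + 1×6.8)×6.8 = 79.36 m²; P = b + 2y√(1+z²) = 4.87 + 2×6.8×1.414 = 24.1 m.
Hydraulic radius R = A/P = 79.36/24.1 = 3.292 m.
From Manning's equation, V = (1/n) R^(2/3) S^(1/2) = (1/0.014) × 3.292^(2/3) × 0.00042^(1/2) = 3.24 m/s.

V = 3.24 m/s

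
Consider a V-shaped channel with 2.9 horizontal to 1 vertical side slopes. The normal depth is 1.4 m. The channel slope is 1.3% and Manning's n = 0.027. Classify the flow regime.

supercritical

For a triangular section with side slope z = 2.9: A = zy² = 2.9×1.4² = 5.684 m²; P = 2y√(1+z²) = 2×1.4×3.068 = 8.589 m.
Hydraulic radius R = A/P = 5.684/8.589 = 0.6618 m.
V = (1/n) R^(2/3) √S = (1/0.027) × 0.6618^(2/3) × √0.013 = 3.207 m/s. Hydraulic depth D_h = A/T = 5.684/8.12 = 0.7 m.
Froude number Fr = V/√(g·D_h) = 3.207/√(9.81×0.7) = 1.22, which is greater than 1, so the flow is supercritical.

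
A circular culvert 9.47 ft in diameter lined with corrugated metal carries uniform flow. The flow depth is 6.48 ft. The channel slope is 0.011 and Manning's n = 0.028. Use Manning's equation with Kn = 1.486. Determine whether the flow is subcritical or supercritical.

subcritical

For a circular section of diameter D = 9.47 ft at depth y = 6.48 ft, the central angle is θ = 2 arccos(1 − 2y/D) = 3.896 rad. Then A = (D²/8)(θ − sin θ) = 51.36 ft² and P = Dθ/2 = 18.45 ft.
Hydraulic radius R = A/P = 51.36/18.45 = 2.784 ft.
V = (1.486/n) R^(2/3) √S = (1.486/0.028) × 2.784^(2/3) × √0.011 = 11.02 ft/s. Hydraulic depth D_h = A/T = 51.36/8.803 = 5.834 ft.
Froude number Fr = V/√(g·D_h) = 11.02/√(32.2×5.834) = 0.804, which is less than 1, so the flow is subcritical.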